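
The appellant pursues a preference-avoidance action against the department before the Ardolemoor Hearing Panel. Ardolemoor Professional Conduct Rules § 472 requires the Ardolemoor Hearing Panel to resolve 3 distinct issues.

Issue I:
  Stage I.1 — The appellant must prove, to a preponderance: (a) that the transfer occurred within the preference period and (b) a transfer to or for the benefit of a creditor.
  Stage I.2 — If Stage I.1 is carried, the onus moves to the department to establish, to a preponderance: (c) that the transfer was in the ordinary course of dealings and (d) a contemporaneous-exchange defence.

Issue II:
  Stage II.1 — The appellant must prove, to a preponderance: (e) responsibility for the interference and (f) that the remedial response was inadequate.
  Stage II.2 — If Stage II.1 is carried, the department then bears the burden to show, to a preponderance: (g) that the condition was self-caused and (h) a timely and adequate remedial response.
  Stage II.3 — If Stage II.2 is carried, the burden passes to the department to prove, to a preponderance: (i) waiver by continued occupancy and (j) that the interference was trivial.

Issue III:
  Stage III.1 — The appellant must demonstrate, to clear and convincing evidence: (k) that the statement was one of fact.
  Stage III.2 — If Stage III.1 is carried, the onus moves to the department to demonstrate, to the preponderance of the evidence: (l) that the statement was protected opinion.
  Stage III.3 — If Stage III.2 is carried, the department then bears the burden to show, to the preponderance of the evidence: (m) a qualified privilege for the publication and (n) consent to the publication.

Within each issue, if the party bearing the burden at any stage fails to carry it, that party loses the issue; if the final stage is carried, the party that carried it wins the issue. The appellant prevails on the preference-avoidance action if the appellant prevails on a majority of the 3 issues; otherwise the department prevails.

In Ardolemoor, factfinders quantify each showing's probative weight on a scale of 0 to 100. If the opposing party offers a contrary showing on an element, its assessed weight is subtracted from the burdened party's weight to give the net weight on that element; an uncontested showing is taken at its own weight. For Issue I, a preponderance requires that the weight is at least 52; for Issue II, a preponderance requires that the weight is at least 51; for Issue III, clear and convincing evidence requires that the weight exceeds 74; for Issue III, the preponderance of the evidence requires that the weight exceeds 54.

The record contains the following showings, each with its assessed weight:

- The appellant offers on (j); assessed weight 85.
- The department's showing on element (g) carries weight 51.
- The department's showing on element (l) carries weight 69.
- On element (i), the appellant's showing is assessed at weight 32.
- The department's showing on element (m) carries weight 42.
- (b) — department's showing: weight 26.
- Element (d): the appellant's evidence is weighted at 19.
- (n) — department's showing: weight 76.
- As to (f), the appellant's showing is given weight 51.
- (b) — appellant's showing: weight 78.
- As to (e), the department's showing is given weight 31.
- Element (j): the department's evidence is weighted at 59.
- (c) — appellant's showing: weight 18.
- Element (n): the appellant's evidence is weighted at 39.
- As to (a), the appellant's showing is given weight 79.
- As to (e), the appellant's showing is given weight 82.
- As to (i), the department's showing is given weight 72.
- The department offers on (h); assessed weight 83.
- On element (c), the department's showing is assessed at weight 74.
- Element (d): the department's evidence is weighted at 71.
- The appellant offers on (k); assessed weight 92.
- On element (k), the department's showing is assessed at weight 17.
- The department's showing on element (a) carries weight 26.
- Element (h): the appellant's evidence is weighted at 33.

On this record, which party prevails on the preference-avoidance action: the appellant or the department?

appellant

— Issue I —
At Stage I.1 the appellant must meet a preponderance (weight is at least 52): on (a) the weight is 79 less the opposing 26 gives net 53, which does reach 52, so (a) meets the standard; on (b) the weight is 78 less the opposing 26 gives net 52, which does reach 52, so (b) meets the standard.
  The appellant carries Stage I.1; the department now bears the burden.
At Stage I.2 the department must meet a preponderance (weight is at least 52): on (c) the weight is 74 less the opposing 18 gives net 56, ≥ 52, so (c) meets the standard; on (d) the weight is 71 less the opposing 19 gives net 52, ≥ 52, so (d) meets the standard.
  Stage I.2 carried; the final stage is satisfied.
All stages carried — the department prevails on this issue.
— Issue II —
At Stage II.1 the appellant must meet a preponderance (weight is at least 51): on (e) the weight is 82 less the opposing 31 gives net 51, which does reach 51, so (e) meets the standard; on (f) the weight is 51, ≥ 51, so (f) meets the standard.
  All elements met. The burden passes to the department.
At Stage II.2 the department must meet a preponderance (weight is at least 51): on (g) the weight is 51, which does reach 51, so (g) meets the standard; on (h) the weight is 83 less the opposing 33 gives net 50, which does not reach 51, so (h) does not meet the standard.
  The department does not carry Stage II.2.
The appellant prevails on this issue.
— Issue III —
At Stage III.1 the appellant must meet clear and convincing evidence (weight exceeds 74): on (k) the weight is 92 less the opposing 17 gives net 75, > 74, so (k) meets the standard.
  The appellant carries Stage III.1; the department now bears the burden.
At Stage III.2 the department must meet the preponderance of the evidence (weight exceeds 54): on (l) the weight is 69, > 54, so (l) meets the standard.
  Stage III.2 carried; the burden remains with the department.
At Stage III.3 the department must meet the preponderance of the evidence (weight exceeds 54): on (m) the weight is 42, which does not exceed 54, so (m) does not meet the standard; on (n) the weight is 76 less the opposing 39 gives net 37, ≤ 54, so (n) does not meet the standard.
  Stage III.3 not carried; the department fails its burden.
The appellant prevails on this issue.
Per-issue: Issue I → department; Issue II → appellant; Issue III → appellant. The appellant must prevail on a majority of issues; overall, the appellant prevails.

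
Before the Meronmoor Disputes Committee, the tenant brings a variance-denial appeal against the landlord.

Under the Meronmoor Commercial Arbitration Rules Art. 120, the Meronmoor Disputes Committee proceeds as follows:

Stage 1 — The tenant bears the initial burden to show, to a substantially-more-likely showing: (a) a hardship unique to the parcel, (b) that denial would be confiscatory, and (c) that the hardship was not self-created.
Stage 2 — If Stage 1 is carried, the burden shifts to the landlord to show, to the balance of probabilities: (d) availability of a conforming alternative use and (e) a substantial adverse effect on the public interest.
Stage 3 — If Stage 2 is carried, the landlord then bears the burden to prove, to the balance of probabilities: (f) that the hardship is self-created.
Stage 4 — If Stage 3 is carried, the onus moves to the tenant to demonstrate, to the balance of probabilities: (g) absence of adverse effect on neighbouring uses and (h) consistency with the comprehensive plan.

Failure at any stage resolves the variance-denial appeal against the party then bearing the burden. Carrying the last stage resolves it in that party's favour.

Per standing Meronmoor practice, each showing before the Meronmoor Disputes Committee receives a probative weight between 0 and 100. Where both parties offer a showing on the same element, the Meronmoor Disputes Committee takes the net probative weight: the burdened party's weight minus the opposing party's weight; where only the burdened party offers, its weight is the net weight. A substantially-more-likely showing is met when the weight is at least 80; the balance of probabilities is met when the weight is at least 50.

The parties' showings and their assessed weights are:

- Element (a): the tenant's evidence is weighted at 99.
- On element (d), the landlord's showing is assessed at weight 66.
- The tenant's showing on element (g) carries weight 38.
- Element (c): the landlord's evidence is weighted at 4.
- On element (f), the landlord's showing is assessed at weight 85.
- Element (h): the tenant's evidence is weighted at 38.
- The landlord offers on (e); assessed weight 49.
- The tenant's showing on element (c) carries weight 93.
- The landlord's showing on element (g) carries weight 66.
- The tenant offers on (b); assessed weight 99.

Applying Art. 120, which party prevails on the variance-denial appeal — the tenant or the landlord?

tenant

At Stage 1 the tenant must meet a substantially-more-likely showing (weight is at least 80): on (a) the weight is 99, ≥ 80, so (a) meets the standard; on (b) the weight is 99, which does reach 80, so (b) meets the standard; on (c) the weight is 93 less the opposing 4 gives net 89, ≥ 80, so (c) meets the standard.
  All elements met. The burden passes to the landlord.
At Stage 2 the landlord must meet the balance of probabilities (weight is at least 50): on (d) the weight is 66, ≥ 50, so (d) meets the standard; on (e) the weight is 49, < 50, so (e) does not meet the standard.
  Stage 2 not carried; the landlord fails its burden.
The analysis ends at Stage 2; the tenant prevails.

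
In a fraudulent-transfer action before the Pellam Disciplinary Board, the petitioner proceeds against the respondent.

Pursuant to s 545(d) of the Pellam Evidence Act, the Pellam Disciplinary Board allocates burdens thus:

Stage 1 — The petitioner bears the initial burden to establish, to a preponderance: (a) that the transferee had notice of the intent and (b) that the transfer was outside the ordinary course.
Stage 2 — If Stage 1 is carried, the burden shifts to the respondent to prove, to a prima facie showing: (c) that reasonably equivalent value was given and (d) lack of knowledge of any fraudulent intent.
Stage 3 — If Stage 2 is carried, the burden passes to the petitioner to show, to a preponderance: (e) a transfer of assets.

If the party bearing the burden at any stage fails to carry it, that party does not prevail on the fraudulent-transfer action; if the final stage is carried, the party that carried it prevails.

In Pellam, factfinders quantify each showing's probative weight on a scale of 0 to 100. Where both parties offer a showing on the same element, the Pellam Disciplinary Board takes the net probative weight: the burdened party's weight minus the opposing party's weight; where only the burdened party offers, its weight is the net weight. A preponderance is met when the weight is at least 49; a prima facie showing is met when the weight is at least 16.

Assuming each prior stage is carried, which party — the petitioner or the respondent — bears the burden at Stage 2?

Stage 2's rule assigns the burden to the respondent (to a prima facie showing).

respondent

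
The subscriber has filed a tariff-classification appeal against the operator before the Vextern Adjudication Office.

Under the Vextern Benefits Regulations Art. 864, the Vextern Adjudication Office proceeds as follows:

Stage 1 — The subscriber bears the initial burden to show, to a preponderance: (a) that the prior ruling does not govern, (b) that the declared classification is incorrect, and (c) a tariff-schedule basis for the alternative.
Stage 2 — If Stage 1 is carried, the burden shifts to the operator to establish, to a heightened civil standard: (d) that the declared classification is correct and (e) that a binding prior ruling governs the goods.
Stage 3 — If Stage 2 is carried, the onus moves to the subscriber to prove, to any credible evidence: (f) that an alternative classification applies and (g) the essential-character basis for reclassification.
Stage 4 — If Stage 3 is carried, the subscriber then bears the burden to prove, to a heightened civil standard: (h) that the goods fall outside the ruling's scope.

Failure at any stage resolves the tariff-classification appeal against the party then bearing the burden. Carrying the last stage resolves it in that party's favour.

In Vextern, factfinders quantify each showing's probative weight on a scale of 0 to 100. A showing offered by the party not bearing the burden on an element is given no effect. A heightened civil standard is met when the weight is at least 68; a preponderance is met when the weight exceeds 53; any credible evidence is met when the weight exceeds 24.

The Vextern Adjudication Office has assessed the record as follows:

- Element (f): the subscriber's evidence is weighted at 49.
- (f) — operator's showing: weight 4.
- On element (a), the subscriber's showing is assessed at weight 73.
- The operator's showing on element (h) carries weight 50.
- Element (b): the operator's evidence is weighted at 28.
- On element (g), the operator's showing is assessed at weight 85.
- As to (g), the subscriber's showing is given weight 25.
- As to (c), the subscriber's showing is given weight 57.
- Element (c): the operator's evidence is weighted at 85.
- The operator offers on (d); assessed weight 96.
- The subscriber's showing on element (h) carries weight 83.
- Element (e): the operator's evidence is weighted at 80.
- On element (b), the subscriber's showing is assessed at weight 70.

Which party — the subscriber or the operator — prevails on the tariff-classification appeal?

Stage 1 — burden on subscriber; standard: a preponderance (weight exceeds 53).
    (a): 73 > 53 [met]
    (b): 70 (operator's 28 disregarded) > 53 [met]
    (c): 57 (operator's 85 disregarded) > 53 [met]
  All elements met. The burden passes to the operator.
Stage 2 — burden on operator; standard: a heightened civil standard (weight is at least 68).
    (d): 96 ≥ 68 [met]
    (e): 80 ≥ 68 [met]
  Stage 2 is satisfied; the onus moves to the subscriber.
Stage 3 — burden on subscriber; standard: any credible evidence (weight exceeds 24).
    (f): 49 (operator's 4 disregarded) > 24 [met]
    (g): 25 (operator's 85 disregarded) > 24 [met]
  Stage 3 carried; the burden remains with the subscriber.
Stage 4 — burden on subscriber; standard: a heightened civil standard (weight is at least 68).
    (h): 83 (operator's 50 disregarded) ≥ 68 [met]
  The subscriber carries the last stage.
With every stage satisfied, the subscriber prevails.

subscriber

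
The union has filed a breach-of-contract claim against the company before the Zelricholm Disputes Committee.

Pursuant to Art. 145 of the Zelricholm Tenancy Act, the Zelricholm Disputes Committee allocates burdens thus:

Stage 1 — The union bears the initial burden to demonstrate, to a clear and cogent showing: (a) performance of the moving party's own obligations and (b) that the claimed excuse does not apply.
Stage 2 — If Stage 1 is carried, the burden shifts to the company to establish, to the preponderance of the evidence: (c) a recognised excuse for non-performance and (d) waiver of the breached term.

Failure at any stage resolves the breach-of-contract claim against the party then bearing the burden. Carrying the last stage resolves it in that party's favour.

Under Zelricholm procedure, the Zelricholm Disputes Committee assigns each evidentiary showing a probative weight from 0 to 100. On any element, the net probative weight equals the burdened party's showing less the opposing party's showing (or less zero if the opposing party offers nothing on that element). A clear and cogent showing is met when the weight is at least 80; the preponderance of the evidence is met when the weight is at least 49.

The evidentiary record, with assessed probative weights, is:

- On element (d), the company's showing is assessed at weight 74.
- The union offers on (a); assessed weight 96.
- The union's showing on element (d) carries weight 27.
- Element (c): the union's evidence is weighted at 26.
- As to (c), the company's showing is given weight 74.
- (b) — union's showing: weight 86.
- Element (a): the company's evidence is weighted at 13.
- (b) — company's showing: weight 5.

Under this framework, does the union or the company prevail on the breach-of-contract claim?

union

Stage 1 (union, a clear and cogent showing, weight is at least 80): (a) net 96−13=83 ≥ 80 — meets; (b) net 86−5=81 ≥ 80 — meets.
  Stage 1 carried; the burden shifts to the company.
Stage 2 (company, the preponderance of the evidence, weight is at least 49): (c) net 74−26=48 < 49 — fails; (d) net 74−27=47 < 49 — fails.
  Stage 2 not carried; the company fails its burden.
The union prevails.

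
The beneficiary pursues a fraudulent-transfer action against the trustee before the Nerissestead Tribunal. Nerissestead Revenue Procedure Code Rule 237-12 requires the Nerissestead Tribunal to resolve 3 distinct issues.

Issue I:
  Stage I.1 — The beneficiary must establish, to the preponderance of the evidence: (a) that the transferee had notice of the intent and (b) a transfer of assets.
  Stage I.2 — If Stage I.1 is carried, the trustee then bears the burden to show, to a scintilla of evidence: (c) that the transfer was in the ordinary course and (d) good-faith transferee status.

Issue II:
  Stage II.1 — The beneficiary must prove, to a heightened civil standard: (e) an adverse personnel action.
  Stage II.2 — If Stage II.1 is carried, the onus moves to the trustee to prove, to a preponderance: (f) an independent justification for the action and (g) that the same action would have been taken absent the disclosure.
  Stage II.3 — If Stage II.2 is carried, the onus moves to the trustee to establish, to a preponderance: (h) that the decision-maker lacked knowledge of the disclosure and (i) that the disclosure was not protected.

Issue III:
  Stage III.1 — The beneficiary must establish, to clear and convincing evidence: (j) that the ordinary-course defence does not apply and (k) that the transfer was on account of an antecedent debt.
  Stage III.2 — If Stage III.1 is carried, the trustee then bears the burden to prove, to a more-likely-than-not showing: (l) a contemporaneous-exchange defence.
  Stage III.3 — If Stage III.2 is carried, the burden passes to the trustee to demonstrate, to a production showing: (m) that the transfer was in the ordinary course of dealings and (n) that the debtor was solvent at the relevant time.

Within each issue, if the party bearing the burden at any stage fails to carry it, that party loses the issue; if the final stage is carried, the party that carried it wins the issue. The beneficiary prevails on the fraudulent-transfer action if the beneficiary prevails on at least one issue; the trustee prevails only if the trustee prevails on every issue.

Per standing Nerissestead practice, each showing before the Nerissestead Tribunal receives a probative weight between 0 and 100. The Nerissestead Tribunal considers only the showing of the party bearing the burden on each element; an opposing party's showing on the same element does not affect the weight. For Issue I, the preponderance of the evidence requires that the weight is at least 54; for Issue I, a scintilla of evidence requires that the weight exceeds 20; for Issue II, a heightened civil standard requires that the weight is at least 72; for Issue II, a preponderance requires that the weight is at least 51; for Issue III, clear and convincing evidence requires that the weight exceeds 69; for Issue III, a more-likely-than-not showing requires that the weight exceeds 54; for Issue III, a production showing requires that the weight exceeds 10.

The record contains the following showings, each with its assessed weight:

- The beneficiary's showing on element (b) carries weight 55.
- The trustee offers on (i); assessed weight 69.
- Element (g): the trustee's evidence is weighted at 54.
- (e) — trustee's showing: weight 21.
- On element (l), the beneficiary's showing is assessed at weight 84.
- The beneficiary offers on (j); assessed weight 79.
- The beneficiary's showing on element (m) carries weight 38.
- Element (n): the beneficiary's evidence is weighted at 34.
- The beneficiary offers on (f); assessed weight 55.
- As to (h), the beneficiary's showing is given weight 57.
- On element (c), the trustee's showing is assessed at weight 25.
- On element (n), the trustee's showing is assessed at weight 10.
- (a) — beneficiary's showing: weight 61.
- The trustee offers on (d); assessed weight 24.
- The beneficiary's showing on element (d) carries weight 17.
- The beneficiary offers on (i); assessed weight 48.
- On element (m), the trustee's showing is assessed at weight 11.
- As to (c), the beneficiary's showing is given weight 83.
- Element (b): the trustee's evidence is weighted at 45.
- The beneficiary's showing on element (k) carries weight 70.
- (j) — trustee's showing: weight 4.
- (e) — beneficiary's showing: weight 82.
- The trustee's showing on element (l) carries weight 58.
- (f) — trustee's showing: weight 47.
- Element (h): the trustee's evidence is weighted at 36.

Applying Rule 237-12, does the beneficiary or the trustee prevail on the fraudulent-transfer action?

— Issue I —
Stage I.1 — burden on beneficiary; standard: the preponderance of the evidence (weight is at least 54).
    (a): 61 ≥ 54 [met]
    (b): 55 (trustee's 45 disregarded) ≥ 54 [met]
  All elements met. The burden passes to the trustee.
Stage I.2 — burden on trustee; standard: a scintilla of evidence (weight exceeds 20).
    (c): 25 (beneficiary's 83 disregarded) > 20 [met]
    (d): 24 (beneficiary's 17 disregarded) > 20 [met]
  The trustee carries the last stage.
Every stage carried; the trustee prevails on this issue.
— Issue II —
Stage II.1 (beneficiary, a heightened civil standard, weight is at least 72): (e) 82 (trustee's 21 disregarded) ≥ 72 — meets.
  Stage II.1 carried; the burden shifts to the trustee.
Stage II.2 (trustee, a preponderance, weight is at least 51): (f) 47 (beneficiary's 55 disregarded) < 51 — fails; (g) 54 ≥ 51 — meets.
  Stage II.2 not carried; the trustee fails its burden.
The analysis ends at Stage II.2; the beneficiary prevails on this issue.
— Issue III —
Stage III.1 — burden on beneficiary; standard: clear and convincing evidence (weight exceeds 69).
    (j): 79 (trustee's 4 disregarded) > 69 [met]
    (k): 70 > 69 [met]
  All elements met. The burden passes to the trustee.
Stage III.2 — burden on trustee; standard: a more-likely-than-not showing (weight exceeds 54).
    (l): 58 (beneficiary's 84 disregarded) > 54 [met]
  All elements met. The trustee retains the burden for Stage III.3.
Stage III.3 — burden on trustee; standard: a production showing (weight exceeds 10).
    (m): 11 (beneficiary's 38 disregarded) > 10 [met]
    (n): 10 (beneficiary's 34 disregarded) ≤ 10 [not met]
  The trustee does not carry Stage III.3.
The analysis ends at Stage III.3; the beneficiary prevails on this issue.
Per-issue: Issue I → trustee; Issue II → beneficiary; Issue III → beneficiary. The beneficiary must prevail on at least one issue; overall, the beneficiary prevails.

beneficiary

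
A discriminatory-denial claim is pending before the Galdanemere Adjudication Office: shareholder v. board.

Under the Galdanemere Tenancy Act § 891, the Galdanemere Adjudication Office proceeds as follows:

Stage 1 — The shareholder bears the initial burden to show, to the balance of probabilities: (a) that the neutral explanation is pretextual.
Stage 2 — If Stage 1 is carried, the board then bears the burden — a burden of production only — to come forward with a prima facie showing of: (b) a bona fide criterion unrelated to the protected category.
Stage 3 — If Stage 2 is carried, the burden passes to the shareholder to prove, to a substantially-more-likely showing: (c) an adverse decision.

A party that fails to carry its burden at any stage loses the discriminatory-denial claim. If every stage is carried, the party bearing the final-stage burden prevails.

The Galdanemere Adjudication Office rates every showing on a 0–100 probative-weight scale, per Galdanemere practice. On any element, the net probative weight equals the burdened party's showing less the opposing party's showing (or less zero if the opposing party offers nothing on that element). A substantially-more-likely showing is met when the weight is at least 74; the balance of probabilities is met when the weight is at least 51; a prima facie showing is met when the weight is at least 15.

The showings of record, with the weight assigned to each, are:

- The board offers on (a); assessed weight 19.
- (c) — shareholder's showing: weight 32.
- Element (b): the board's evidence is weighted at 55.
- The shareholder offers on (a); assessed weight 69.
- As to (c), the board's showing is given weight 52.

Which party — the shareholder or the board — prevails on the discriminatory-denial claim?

At Stage 1 the shareholder must meet the balance of probabilities (weight is at least 51): on (a) the weight is 69 less the opposing 19 gives net 50, which does not reach 51, so (a) does not meet the standard.
  Stage 1 not carried; the shareholder fails its burden.
The analysis ends at Stage 1; the board prevails.

board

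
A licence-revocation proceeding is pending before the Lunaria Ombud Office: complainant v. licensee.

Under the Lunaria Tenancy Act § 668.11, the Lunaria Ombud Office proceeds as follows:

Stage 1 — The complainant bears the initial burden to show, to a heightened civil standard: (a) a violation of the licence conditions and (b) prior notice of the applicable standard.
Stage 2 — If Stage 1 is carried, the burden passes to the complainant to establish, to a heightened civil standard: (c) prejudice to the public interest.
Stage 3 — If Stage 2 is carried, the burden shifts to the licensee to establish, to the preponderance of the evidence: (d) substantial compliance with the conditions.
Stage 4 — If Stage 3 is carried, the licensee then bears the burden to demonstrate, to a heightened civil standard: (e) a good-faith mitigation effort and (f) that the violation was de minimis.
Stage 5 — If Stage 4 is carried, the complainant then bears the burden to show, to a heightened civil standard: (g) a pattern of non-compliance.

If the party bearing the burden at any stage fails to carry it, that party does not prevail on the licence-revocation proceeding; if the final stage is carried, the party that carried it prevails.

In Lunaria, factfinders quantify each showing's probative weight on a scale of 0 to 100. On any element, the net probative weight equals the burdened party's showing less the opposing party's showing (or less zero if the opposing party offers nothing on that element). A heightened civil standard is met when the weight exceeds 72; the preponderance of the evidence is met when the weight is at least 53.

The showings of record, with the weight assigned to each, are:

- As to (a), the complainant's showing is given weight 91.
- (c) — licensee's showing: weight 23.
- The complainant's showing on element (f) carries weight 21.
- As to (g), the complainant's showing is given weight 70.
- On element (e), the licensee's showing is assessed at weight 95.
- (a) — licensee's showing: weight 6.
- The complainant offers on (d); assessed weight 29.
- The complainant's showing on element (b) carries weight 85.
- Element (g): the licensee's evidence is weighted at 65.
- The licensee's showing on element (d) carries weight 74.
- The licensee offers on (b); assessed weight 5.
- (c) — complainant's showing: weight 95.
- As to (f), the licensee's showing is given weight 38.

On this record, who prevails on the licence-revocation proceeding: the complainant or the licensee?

licensee

Stage 1 — burden on complainant; standard: a heightened civil standard (weight exceeds 72).
    (a): 91 − 6 = 85 > 72 [met]
    (b): 85 − 5 = 80 > 72 [met]
  Stage 1 carried; the burden remains with the complainant.
Stage 2 — burden on complainant; standard: a heightened civil standard (weight exceeds 72).
    (c): 95 − 23 = 72 ≤ 72 [not met]
  Stage 2 not carried; the complainant fails its burden.
The licensee prevails.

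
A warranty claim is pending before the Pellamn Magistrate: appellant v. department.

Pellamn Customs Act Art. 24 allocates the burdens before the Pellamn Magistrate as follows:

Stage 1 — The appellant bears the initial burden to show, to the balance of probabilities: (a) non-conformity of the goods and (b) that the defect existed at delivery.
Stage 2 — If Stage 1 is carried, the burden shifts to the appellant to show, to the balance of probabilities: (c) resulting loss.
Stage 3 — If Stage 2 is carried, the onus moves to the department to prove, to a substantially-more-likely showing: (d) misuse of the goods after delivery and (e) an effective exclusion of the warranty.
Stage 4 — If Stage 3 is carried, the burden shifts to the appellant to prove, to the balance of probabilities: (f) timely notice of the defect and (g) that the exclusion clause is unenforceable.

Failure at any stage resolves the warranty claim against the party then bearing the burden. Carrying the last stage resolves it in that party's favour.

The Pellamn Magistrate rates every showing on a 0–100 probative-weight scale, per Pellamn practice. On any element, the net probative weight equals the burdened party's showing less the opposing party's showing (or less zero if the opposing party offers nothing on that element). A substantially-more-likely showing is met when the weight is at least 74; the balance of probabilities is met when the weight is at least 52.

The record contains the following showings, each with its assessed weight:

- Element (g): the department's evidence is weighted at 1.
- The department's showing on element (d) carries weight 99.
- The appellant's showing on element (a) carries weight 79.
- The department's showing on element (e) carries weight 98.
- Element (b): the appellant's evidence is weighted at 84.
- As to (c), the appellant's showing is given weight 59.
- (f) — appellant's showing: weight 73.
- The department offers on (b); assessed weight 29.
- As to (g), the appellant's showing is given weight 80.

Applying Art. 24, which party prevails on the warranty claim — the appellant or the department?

At Stage 1 the appellant must meet the balance of probabilities (weight is at least 52): on (a) the weight is 79, ≥ 52, so (a) meets the standard; on (b) the weight is 84 less the opposing 29 gives net 55, which does reach 52, so (b) meets the standard.
  All elements met. The appellant retains the burden for Stage 2.
At Stage 2 the appellant must meet the balance of probabilities (weight is at least 52): on (c) the weight is 59, ≥ 52, so (c) meets the standard.
  Stage 2 is satisfied; the onus moves to the department.
At Stage 3 the department must meet a substantially-more-likely showing (weight is at least 74): on (d) the weight is 99, which does reach 74, so (d) meets the standard; on (e) the weight is 98, which does reach 74, so (e) meets the standard.
  All elements met. The burden passes to the appellant.
At Stage 4 the appellant must meet the balance of probabilities (weight is at least 52): on (f) the weight is 73, ≥ 52, so (f) meets the standard; on (g) the weight is 80 less the opposing 1 gives net 79, ≥ 52, so (g) meets the standard.
  Stage 4 carried; the final stage is satisfied.
Every stage carried; the appellant prevails.

appellant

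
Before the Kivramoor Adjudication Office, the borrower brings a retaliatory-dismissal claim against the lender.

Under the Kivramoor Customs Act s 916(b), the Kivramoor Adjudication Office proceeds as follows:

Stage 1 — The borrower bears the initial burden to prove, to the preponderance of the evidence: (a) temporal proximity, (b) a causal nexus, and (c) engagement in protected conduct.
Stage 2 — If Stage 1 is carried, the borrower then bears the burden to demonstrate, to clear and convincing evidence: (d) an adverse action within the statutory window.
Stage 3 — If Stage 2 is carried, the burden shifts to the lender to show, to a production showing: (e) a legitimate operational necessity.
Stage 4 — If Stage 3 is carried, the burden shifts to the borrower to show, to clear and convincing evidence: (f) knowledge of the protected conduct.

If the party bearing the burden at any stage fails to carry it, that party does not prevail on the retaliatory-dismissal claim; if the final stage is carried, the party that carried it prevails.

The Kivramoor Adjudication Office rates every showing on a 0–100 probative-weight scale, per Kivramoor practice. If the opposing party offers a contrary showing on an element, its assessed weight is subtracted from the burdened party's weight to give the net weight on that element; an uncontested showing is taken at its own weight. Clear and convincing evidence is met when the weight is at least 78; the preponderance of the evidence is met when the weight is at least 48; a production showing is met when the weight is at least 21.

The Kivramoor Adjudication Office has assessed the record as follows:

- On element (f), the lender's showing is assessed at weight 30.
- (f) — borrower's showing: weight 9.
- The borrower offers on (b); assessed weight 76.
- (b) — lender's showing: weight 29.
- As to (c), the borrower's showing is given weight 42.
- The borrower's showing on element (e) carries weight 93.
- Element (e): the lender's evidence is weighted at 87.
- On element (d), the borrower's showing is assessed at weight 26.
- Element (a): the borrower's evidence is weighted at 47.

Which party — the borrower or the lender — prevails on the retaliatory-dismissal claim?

lender

At Stage 1 the borrower must meet the preponderance of the evidence (weight is at least 48): on (a) the weight is 47, < 48, so (a) does not meet the standard; on (b) the weight is 76 less the opposing 29 gives net 47, which does not reach 48, so (b) does not meet the standard; on (c) the weight is 42, < 48, so (c) does not meet the standard.
  Stage 1 not carried; the borrower fails its burden.
The lender prevails.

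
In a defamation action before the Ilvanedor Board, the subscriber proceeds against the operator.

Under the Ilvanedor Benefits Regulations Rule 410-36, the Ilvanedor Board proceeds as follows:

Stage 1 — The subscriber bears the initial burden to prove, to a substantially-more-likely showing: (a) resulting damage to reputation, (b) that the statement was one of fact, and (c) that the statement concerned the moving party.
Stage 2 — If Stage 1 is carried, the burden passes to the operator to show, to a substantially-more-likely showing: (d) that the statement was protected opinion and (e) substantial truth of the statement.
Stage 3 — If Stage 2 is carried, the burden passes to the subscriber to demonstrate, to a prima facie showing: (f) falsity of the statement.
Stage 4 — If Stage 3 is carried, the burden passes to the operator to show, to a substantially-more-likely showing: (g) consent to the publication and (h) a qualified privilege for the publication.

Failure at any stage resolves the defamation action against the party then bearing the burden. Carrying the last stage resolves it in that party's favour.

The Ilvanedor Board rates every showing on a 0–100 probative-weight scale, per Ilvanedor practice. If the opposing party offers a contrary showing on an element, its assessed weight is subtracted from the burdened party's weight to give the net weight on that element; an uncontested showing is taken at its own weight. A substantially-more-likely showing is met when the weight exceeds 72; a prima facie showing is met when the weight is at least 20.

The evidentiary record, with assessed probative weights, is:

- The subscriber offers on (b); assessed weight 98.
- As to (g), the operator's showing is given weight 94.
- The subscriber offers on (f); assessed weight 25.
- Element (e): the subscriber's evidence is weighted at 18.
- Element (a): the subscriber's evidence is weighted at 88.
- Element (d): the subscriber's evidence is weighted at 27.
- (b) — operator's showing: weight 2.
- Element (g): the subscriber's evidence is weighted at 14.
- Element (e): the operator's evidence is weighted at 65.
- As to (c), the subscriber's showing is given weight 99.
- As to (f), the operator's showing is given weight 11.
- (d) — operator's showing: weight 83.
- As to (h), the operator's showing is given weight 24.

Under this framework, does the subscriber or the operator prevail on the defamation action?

Stage 1 — burden on subscriber; standard: a substantially-more-likely showing (weight exceeds 72).
    (a): 88 > 72 [met]
    (b): 98 − 2 = 96 > 72 [met]
    (c): 99 > 72 [met]
  The subscriber carries Stage 1; the operator now bears the burden.
Stage 2 — burden on operator; standard: a substantially-more-likely showing (weight exceeds 72).
    (d): 83 − 27 = 56 ≤ 72 [not met]
    (e): 65 − 18 = 47 ≤ 72 [not met]
  Not every element is met, so the operator fails to carry Stage 2.
The analysis ends at Stage 2; the subscriber prevails.

subscriber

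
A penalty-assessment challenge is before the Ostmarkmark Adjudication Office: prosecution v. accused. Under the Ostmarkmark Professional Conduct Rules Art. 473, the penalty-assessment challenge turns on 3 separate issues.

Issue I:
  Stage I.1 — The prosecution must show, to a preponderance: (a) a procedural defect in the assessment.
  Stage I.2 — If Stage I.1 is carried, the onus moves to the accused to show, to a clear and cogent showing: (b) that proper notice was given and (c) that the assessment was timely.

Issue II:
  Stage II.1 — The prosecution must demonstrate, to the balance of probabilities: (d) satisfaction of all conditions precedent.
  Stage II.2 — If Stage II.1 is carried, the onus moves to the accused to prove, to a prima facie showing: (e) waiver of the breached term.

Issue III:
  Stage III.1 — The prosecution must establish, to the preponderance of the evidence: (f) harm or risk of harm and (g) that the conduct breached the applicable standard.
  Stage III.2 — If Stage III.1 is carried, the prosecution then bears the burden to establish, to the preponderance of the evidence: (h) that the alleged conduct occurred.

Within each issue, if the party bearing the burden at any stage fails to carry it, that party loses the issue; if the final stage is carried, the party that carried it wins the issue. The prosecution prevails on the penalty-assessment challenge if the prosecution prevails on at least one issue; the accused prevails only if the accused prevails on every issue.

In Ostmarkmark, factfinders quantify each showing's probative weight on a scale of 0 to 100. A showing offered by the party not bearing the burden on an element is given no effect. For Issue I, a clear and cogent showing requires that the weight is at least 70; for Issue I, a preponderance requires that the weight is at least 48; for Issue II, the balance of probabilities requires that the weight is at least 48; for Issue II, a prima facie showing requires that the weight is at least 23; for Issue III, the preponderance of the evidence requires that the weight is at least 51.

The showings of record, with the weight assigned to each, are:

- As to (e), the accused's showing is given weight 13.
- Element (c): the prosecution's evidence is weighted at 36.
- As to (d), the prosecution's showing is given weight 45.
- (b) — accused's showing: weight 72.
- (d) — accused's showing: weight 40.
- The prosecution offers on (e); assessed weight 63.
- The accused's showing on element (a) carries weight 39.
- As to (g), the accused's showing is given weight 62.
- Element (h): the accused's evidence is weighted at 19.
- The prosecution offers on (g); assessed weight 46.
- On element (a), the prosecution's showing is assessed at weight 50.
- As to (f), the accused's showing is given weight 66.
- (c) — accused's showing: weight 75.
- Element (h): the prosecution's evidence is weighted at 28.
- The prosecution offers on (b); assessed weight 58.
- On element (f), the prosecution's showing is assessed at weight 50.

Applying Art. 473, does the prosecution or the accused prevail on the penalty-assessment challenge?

— Issue I —
At Stage I.1 the prosecution must meet a preponderance (weight is at least 48): on (a) the weight is 50 (the accused's 39 is given no effect), which does reach 48, so (a) meets the standard.
  The prosecution carries Stage I.1; the accused now bears the burden.
At Stage I.2 the accused must meet a clear and cogent showing (weight is at least 70): on (b) the weight is 72 (the prosecution's 58 is given no effect), ≥ 70, so (b) meets the standard; on (c) the weight is 75 (the prosecution's 36 is given no effect), ≥ 70, so (c) meets the standard.
  All elements met at the final stage.
With every stage satisfied, the accused prevails on this issue.
— Issue II —
Stage II.1 — burden on prosecution; standard: the balance of probabilities (weight is at least 48).
    (d): 45 (accused's 40 disregarded) < 48 [not met]
  Stage II.1 not carried; the prosecution fails its burden.
The analysis ends at Stage II.1; the accused prevails on this issue.
— Issue III —
Stage III.1 — burden on prosecution; standard: the preponderance of the evidence (weight is at least 51).
    (f): 50 (accused's 66 disregarded) < 51 [not met]
    (g): 46 (accused's 62 disregarded) < 51 [not met]
  Not every element is met, so the prosecution fails to carry Stage III.1.
So the accused prevails on this issue.
Per-issue: Issue I → accused; Issue II → accused; Issue III → accused. The prosecution must prevail on at least one issue; overall, the accused prevails.

accused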